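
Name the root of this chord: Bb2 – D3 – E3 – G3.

E

Bb, D, E, G are the tones of an E half-diminished seventh chord (E–G–Bb–D), making E the root.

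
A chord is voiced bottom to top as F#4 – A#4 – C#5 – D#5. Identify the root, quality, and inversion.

The pitch classes F#, A#, C#, D# arrange in thirds as D#–F#–A#–C#: a D# minor seventh chord.
With the third (F#) in the bass, the chord is in first inversion (figured bass 6/5).

D# minor seventh, first inversion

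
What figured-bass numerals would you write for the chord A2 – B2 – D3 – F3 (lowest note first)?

4/2

The notes A, B, D, F stack in thirds as B–D–F–A — a B half-diminished seventh chord. The bass A is the seventh, so this is third inversion: figured 4/2.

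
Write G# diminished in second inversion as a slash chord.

G#dim/D

Second inversion of G# diminished has the fifth (D) in the bass. As a slash chord: G#dim/D.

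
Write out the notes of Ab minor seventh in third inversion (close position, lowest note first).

Spelling Ab minor seventh: Ab–Cb–Eb–Gb. In third inversion the seventh is bass, giving Gb, Ab, Cb, Eb from the bottom.

Gb, Ab, Cb, Eb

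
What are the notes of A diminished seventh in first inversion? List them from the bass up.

The chord tones are A–C–Eb–Gb. With the third (C) lowest for first inversion: C, Eb, Gb, A.

C, Eb, Gb, A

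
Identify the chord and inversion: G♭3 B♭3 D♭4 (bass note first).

Reducing to letter names: Gb, Bb, Db. These stack in thirds as Gb–Bb–Db — a Gb major triad.
The lowest note is Gb, the root of the chord, so this is root position (figured bass 5/3).

Gb major, root position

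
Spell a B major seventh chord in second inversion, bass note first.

F#, A#, B, D#

B major seventh is B–D#–F#–A#. Second inversion puts the fifth (F#) in the bass, with the remaining tones above: F#, A#, B, D#.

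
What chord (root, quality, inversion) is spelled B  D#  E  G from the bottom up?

The distinct note names are B, D#, E, G. Stacked in thirds they read E–G–B–D#, which is a minor-major seventh chord on E.
The lowest note is B, the fifth of the chord, so this is second inversion (figured bass 4/3).

E minor-major seventh, second inversion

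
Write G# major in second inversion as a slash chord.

G#M/D#

Second inversion of G# major has the fifth (D#) in the bass. As a slash chord: G#M/D#.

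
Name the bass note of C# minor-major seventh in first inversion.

C# minor-major seventh is C#–E–G#–B#. First inversion places the third in the bass: E.

E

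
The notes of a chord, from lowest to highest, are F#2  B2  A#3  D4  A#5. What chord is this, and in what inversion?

B minor-major seventh, second inversion

The pitch classes F#, B, A#, D arrange in thirds as B–D–F#–A#: a B minor-major seventh chord.
With the fifth (F#) in the bass, the chord is in second inversion (figured bass 4/3).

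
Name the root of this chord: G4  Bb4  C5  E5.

Reordering G, Bb, C, E into stacked thirds gives C–E–G–Bb; the bottom of that stack, C, is the root.

C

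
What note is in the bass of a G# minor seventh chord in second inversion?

D#

In second inversion the fifth is lowest. For G# minor seventh (G#–B–D#–F#) that is D#.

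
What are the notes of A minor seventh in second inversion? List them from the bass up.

E, G, A, C

Spelling A minor seventh: A–C–E–G. In second inversion the fifth is bass, giving E, G, A, C from the bottom.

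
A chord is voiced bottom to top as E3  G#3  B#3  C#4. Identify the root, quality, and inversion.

C# minor-major seventh, first inversion

The distinct note names are E, G#, B#, C#. Stacked in thirds they read C#–E–G#–B#, which is a minor-major seventh chord on C#.
E is the third of C# minor-major seventh; third in the bass means first inversion (figured bass 6/5).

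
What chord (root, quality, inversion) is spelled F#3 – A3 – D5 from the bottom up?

The distinct note names are F#, A, D. Stacked in thirds they read D–F#–A, which is a major triad on D.
With the third (F#) in the bass, the chord is in first inversion (figured bass 6).

D major, first inversion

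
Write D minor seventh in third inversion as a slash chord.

Dm7/C

Third inversion of D minor seventh has the seventh (C) in the bass. As a slash chord: Dm7/C.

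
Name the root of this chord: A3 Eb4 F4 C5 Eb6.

Reordering A, Eb, F, C into stacked thirds gives F–A–C–Eb; the bottom of that stack, F, is the root.

F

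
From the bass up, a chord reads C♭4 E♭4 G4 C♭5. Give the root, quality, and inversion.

Reducing to letter names: Cb, Eb, G. These stack in thirds as Cb–Eb–G — a Cb augmented triad.
The lowest note is Cb, the root of the chord, so this is root position (figured bass 5/3).

Cb augmented, root position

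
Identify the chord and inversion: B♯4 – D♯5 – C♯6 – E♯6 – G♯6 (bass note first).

The pitch classes B#, D#, C#, E#, G# arrange in thirds as C#–E#–G#–B#–D#: a C# major ninth chord.
The lowest note is B#, the seventh of the chord, so this is third inversion.

C# major ninth, third inversion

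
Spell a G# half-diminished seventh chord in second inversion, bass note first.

D, F#, G#, B

Spelling G# half-diminished seventh: G#–B–D–F#. In second inversion the fifth is bass, giving D, F#, G#, B from the bottom.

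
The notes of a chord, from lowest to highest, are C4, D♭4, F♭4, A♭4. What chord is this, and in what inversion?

Db minor-major seventh, third inversion

The pitch classes C, Db, Fb, Ab arrange in thirds as Db–Fb–Ab–C: a Db minor-major seventh chord.
With the seventh (C) in the bass, the chord is in third inversion (figured bass 4/2).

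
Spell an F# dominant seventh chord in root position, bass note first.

The chord tones are F#–A#–C#–E. With the root (F#) lowest for root position: F#, A#, C#, E.

F#, A#, C#, E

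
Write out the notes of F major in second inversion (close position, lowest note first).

C, F, A

F major is F–A–C. Second inversion puts the fifth (C) in the bass, with the remaining tones above: C, F, A.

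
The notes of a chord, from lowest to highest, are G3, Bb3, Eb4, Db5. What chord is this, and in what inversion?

The pitch classes G, Bb, Eb, Db arrange in thirds as Eb–G–Bb–Db: an Eb dominant seventh chord.
With the third (G) in the bass, the chord is in first inversion (figured bass 6/5).

Eb dominant seventh, first inversion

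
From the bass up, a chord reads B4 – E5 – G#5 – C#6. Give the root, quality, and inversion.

C# minor seventh, third inversion

The distinct note names are B, E, G#, C#. Stacked in thirds they read C#–E–G#–B, which is a minor seventh chord on C#.
With the seventh (B) in the bass, the chord is in third inversion (figured bass 4/2).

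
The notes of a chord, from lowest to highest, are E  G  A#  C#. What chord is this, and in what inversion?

The pitch classes E, G, A#, C# arrange in thirds as A#–C#–E–G: an A# diminished seventh chord.
E is the fifth of A# diminished seventh; fifth in the bass means second inversion (figured bass 4/3).

A# diminished seventh, second inversion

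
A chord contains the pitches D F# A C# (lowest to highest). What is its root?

D

The distinct letter names are D, F#, A, C#. Arranged as a stack of thirds they read D–F#–A–C#, so D is the root (a D major seventh chord).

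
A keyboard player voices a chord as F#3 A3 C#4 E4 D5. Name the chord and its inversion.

The distinct note names are F#, A, C#, E, D. Stacked in thirds they read D–F#–A–C#–E, which is a major ninth chord on D.
F# is the third of D major ninth; third in the bass means first inversion.

D major ninth, first inversion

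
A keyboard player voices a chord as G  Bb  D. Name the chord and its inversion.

G minor, root position

The pitch classes G, Bb, D arrange in thirds as G–Bb–D: a G minor triad.
G is the root of G minor; root in the bass means root position (figured bass 5/3).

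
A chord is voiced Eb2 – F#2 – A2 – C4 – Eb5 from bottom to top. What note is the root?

Eb, F#, A, C are the tones of an F# diminished seventh chord (F#–A–C–Eb), making F# the root.

F#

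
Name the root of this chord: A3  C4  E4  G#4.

A

Reordering A, C, E, G# into stacked thirds gives A–C–E–G#; the bottom of that stack, A, is the root.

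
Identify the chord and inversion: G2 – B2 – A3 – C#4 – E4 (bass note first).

A dominant ninth, third inversion

The pitch classes G, B, A, C#, E arrange in thirds as A–C#–E–G–B: an A dominant ninth chord.
With the seventh (G) in the bass, the chord is in third inversion.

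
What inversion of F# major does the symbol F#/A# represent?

F#/A# means F# major with A# in the bass. A# is the third of F# major (F#–A#–C#), so this is first inversion.

first inversion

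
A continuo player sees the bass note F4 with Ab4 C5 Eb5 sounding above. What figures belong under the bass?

7

The notes F, Ab, C, Eb stack in thirds as F–Ab–C–Eb — an F minor seventh chord. The bass F is the root, so this is root position: figured 7.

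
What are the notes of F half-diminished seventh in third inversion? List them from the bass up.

Eb, F, Ab, Cb

F half-diminished seventh is F–Ab–Cb–Eb. Third inversion puts the seventh (Eb) in the bass, with the remaining tones above: Eb, F, Ab, Cb.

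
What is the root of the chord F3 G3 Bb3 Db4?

G

F, G, Bb, Db are the tones of a G half-diminished seventh chord (G–Bb–Db–F), making G the root.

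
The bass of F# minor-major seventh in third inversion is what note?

The seventh of F# minor-major seventh (F#–A–C#–E#) is E#; that is the bass in third inversion.

E#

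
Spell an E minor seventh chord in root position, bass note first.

E minor seventh is E–G–B–D. Root position puts the root (E) in the bass, with the remaining tones above: E, G, B, D.

E, G, B, D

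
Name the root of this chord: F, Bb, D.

Reordering F, Bb, D into stacked thirds gives Bb–D–F; the bottom of that stack, Bb, is the root.

Bb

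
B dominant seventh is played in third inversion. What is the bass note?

The seventh of B dominant seventh (B–D#–F#–A) is A; that is the bass in third inversion.

A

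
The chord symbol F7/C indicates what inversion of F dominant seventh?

second inversion

F7/C means F dominant seventh with C in the bass. C is the fifth of F dominant seventh (F–A–C–Eb), so this is second inversion.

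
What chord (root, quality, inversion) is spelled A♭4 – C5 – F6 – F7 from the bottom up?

F minor, first inversion

The distinct note names are Ab, C, F. Stacked in thirds they read F–Ab–C, which is a minor triad on F.
Ab is the third of F minor; third in the bass means first inversion (figured bass 6).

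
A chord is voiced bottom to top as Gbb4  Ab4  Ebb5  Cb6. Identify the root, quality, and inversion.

Reducing to letter names: Gbb, Ab, Ebb, Cb. These stack in thirds as Ab–Cb–Ebb–Gbb — an Ab diminished seventh chord.
With the seventh (Gbb) in the bass, the chord is in third inversion (figured bass 4/2).

Ab diminished seventh, third inversion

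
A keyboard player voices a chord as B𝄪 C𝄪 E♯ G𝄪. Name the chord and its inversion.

C## minor-major seventh, third inversion

Reducing to letter names: B##, C##, E#, G##. These stack in thirds as C##–E#–G##–B## — a C## minor-major seventh chord.
B## is the seventh of C## minor-major seventh; seventh in the bass means third inversion (figured bass 4/2).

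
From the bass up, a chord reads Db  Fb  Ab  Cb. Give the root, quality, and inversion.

Reducing to letter names: Db, Fb, Ab, Cb. These stack in thirds as Db–Fb–Ab–Cb — a Db minor seventh chord.
With the root (Db) in the bass, the chord is in root position (figured bass 7).

Db minor seventh, root position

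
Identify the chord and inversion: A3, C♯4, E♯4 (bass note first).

The distinct note names are A, C#, E#. Stacked in thirds they read A–C#–E#, which is an augmented triad on A.
A is the root of A augmented; root in the bass means root position (figured bass 5/3).

A augmented, root position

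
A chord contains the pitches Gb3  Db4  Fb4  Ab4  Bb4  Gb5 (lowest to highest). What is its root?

Gb

Reordering Gb, Db, Fb, Ab, Bb into stacked thirds gives Gb–Bb–Db–Fb–Ab; the bottom of that stack, Gb, is the root.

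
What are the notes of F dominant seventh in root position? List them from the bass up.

Spelling F dominant seventh: F–A–C–Eb. In root position the root is bass, giving F, A, C, Eb from the bottom.

F, A, C, Eb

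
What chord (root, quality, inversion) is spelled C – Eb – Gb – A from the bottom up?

Reducing to letter names: C, Eb, Gb, A. These stack in thirds as A–C–Eb–Gb — an A diminished seventh chord.
With the third (C) in the bass, the chord is in first inversion (figured bass 6/5).

A diminished seventh, first inversion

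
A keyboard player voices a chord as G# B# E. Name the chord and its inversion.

E augmented, first inversion

Reducing to letter names: G#, B#, E. These stack in thirds as E–G#–B# — an E augmented triad.
The lowest note is G#, the third of the chord, so this is first inversion (figured bass 6).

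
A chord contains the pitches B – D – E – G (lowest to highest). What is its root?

E

B, D, E, G are the tones of an E minor seventh chord (E–G–B–D), making E the root.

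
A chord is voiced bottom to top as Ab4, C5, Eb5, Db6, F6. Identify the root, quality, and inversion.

The distinct note names are Ab, C, Eb, Db, F. Stacked in thirds they read Db–F–Ab–C–Eb, which is a major ninth chord on Db.
The lowest note is Ab, the fifth of the chord, so this is second inversion.

Db major ninth, second inversion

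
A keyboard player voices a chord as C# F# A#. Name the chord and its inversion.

F# major, second inversion

Reducing to letter names: C#, F#, A#. These stack in thirds as F#–A#–C# — an F# major triad.
C# is the fifth of F# major; fifth in the bass means second inversion (figured bass 6/4).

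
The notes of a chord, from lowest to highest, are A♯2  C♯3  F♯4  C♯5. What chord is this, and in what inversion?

The pitch classes A#, C#, F# arrange in thirds as F#–A#–C#: an F# major triad.
With the third (A#) in the bass, the chord is in first inversion (figured bass 6).

F# major, first inversion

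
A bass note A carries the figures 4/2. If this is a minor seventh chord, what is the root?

The figures 4/2 mean the seventh of the chord is in the bass. If A is the seventh of a minor seventh chord, the root is B (chord tones B–D–F#–A).

B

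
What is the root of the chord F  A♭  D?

The distinct letter names are F, Ab, D. Arranged as a stack of thirds they read D–F–Ab, so D is the root (a D diminished triad).

D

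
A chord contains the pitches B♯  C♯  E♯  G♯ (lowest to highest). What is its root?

C#

Reordering B#, C#, E#, G# into stacked thirds gives C#–E#–G#–B#; the bottom of that stack, C#, is the root.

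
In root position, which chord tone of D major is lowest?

D

The root of D major (D–F#–A) is D; that is the bass in root position.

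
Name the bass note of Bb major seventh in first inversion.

D

Bb major seventh is Bb–D–F–A. First inversion places the third in the bass: D.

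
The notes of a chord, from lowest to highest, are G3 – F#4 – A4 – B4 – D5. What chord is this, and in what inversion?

G major ninth, root position

The distinct note names are G, F#, A, B, D. Stacked in thirds they read G–B–D–F#–A, which is a major ninth chord on G.
The lowest note is G, the root of the chord, so this is root position.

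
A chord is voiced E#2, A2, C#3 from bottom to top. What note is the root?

A

Reordering E#, A, C# into stacked thirds gives A–C#–E#; the bottom of that stack, A, is the root.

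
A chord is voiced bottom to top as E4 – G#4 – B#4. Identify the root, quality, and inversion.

Reducing to letter names: E, G#, B#. These stack in thirds as E–G#–B# — an E augmented triad.
The lowest note is E, the root of the chord, so this is root position (figured bass 5/3).

E augmented, root position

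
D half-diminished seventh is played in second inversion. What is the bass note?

In second inversion the fifth is lowest. For D half-diminished seventh (D–F–Ab–C) that is Ab.

Ab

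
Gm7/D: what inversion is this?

Gm7/D means G minor seventh with D in the bass. D is the fifth of G minor seventh (G–Bb–D–F), so this is second inversion.

second inversion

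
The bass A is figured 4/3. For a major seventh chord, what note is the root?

The figures 4/3 mean the fifth of the chord is in the bass. If A is the fifth of a major seventh chord, the root is D (chord tones D–F#–A–C#).

D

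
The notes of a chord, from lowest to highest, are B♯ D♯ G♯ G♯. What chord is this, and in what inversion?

Reducing to letter names: B#, D#, G#. These stack in thirds as G#–B#–D# — a G# major triad.
The lowest note is B#, the third of the chord, so this is first inversion (figured bass 6).

G# major, first inversion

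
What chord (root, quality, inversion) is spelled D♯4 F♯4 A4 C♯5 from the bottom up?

D# half-diminished seventh, root position

The distinct note names are D#, F#, A, C#. Stacked in thirds they read D#–F#–A–C#, which is a half-diminished seventh chord on D#.
The lowest note is D#, the root of the chord, so this is root position (figured bass 7).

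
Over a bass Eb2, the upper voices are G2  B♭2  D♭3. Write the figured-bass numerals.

7

The notes Eb, G, Bb, Db stack in thirds as Eb–G–Bb–Db — an Eb dominant seventh chord. The bass Eb is the root, so this is root position: figured 7.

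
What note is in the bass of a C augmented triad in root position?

C

C augmented is C–E–G#. Root position places the root in the bass: C.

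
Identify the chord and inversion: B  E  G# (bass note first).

E major, second inversion

The distinct note names are B, E, G#. Stacked in thirds they read E–G#–B, which is a major triad on E.
B is the fifth of E major; fifth in the bass means second inversion (figured bass 6/4).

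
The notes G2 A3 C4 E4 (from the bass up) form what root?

A

G, A, C, E are the tones of an A minor seventh chord (A–C–E–G), making A the root.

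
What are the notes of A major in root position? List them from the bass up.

A, C#, E

A major is A–C#–E. Root position puts the root (A) in the bass, with the remaining tones above: A, C#, E.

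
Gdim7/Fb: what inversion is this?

Gdim7/Fb means G diminished seventh with Fb in the bass. Fb is the seventh of G diminished seventh (G–Bb–Db–Fb), so this is third inversion.

third inversion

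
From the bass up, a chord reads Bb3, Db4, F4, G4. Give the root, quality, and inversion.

The distinct note names are Bb, Db, F, G. Stacked in thirds they read G–Bb–Db–F, which is a half-diminished seventh chord on G.
Bb is the third of G half-diminished seventh; third in the bass means first inversion (figured bass 6/5).

G half-diminished seventh, first inversion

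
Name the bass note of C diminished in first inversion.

Eb

The third of C diminished (C–Eb–Gb) is Eb; that is the bass in first inversion.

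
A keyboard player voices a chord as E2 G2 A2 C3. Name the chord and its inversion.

A minor seventh, second inversion

Reducing to letter names: E, G, A, C. These stack in thirds as A–C–E–G — an A minor seventh chord.
E is the fifth of A minor seventh; fifth in the bass means second inversion (figured bass 4/3).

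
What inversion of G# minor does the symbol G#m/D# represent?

G#m/D# means G# minor with D# in the bass. D# is the fifth of G# minor (G#–B–D#), so this is second inversion.

second inversion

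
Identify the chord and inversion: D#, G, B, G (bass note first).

Reducing to letter names: D#, G, B. These stack in thirds as G–B–D# — a G augmented triad.
With the fifth (D#) in the bass, the chord is in second inversion (figured bass 6/4).

G augmented, second inversion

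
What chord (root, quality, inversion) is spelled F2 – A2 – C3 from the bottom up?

F major, root position

The pitch classes F, A, C arrange in thirds as F–A–C: an F major triad.
With the root (F) in the bass, the chord is in root position (figured bass 5/3).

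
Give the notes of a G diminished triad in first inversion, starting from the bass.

Spelling G diminished: G–Bb–Db. In first inversion the third is bass, giving Bb, Db, G from the bottom.

Bb, Db, G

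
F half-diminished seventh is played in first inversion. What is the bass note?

In first inversion the third is lowest. For F half-diminished seventh (F–Ab–Cb–Eb) that is Ab.

Ab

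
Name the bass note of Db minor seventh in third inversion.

Cb

The seventh of Db minor seventh (Db–Fb–Ab–Cb) is Cb; that is the bass in third inversion.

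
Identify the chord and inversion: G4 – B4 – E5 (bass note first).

The distinct note names are G, B, E. Stacked in thirds they read E–G–B, which is a minor triad on E.
G is the third of E minor; third in the bass means first inversion (figured bass 6).

E minor, first inversion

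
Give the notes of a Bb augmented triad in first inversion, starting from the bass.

Spelling Bb augmented: Bb–D–F#. In first inversion the third is bass, giving D, F#, Bb from the bottom.

D, F#, Bb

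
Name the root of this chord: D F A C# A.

D

D, F, A, C# are the tones of a D minor-major seventh chord (D–F–A–C#), making D the root.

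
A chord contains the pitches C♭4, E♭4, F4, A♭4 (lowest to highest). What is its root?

The distinct letter names are Cb, Eb, F, Ab. Arranged as a stack of thirds they read F–Ab–Cb–Eb, so F is the root (an F half-diminished seventh chord).

F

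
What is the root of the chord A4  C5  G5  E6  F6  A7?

Reordering A, C, G, E, F into stacked thirds gives F–A–C–E–G; the bottom of that stack, F, is the root.

F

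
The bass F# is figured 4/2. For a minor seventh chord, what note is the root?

The figures 4/2 mean the seventh of the chord is in the bass. If F# is the seventh of a minor seventh chord, the root is G# (chord tones G#–B–D#–F#).

G#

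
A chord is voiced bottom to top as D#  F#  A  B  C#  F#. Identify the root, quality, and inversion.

The pitch classes D#, F#, A, B, C# arrange in thirds as B–D#–F#–A–C#: a B dominant ninth chord.
With the third (D#) in the bass, the chord is in first inversion.

B dominant ninth, first inversion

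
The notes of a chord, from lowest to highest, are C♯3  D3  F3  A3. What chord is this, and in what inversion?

D minor-major seventh, third inversion

The pitch classes C#, D, F, A arrange in thirds as D–F–A–C#: a D minor-major seventh chord.
C# is the seventh of D minor-major seventh; seventh in the bass means third inversion (figured bass 4/2).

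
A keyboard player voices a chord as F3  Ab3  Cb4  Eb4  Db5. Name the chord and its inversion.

Db dominant ninth, first inversion

The pitch classes F, Ab, Cb, Eb, Db arrange in thirds as Db–F–Ab–Cb–Eb: a Db dominant ninth chord.
The lowest note is F, the third of the chord, so this is first inversion.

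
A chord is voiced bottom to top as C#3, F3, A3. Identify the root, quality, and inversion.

Reducing to letter names: C#, F, A. These stack in thirds as F–A–C# — an F augmented triad.
With the fifth (C#) in the bass, the chord is in second inversion (figured bass 6/4).

F augmented, second inversion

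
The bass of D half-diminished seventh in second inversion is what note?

Ab

In second inversion the fifth is lowest. For D half-diminished seventh (D–F–Ab–C) that is Ab.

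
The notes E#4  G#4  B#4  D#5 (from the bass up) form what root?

E#

E#, G#, B#, D# are the tones of an E# minor seventh chord (E#–G#–B#–D#), making E# the root.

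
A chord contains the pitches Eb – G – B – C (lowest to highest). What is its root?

C

Eb, G, B, C are the tones of a C minor-major seventh chord (C–Eb–G–B), making C the root.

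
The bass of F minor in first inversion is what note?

Ab

In first inversion the third is lowest. For F minor (F–Ab–C) that is Ab.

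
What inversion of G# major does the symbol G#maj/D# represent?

second inversion

G#maj/D# means G# major with D# in the bass. D# is the fifth of G# major (G#–B#–D#), so this is second inversion.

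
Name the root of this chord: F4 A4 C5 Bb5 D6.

F, A, C, Bb, D are the tones of a Bb major ninth chord (Bb–D–F–A–C), making Bb the root.

Bb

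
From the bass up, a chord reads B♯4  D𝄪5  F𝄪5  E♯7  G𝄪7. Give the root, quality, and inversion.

E# major ninth, second inversion

Reducing to letter names: B#, D##, F##, E#, G##. These stack in thirds as E#–G##–B#–D##–F## — an E# major ninth chord.
The lowest note is B#, the fifth of the chord, so this is second inversion.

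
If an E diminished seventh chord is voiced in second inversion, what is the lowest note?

The fifth of E diminished seventh (E–G–Bb–Db) is Bb; that is the bass in second inversion.

Bb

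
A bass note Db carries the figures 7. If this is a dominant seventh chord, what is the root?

The figures 7 mean the root of the chord is in the bass. If Db is the root of a dominant seventh chord, the root is Db (chord tones Db–F–Ab–Cb).

Db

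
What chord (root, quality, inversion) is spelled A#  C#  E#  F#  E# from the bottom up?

F# major seventh, first inversion

The pitch classes A#, C#, E#, F# arrange in thirds as F#–A#–C#–E#: an F# major seventh chord.
A# is the third of F# major seventh; third in the bass means first inversion (figured bass 6/5).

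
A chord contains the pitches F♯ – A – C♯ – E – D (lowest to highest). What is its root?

D

The distinct letter names are F#, A, C#, E, D. Arranged as a stack of thirds they read D–F#–A–C#–E, so D is the root (a D major ninth chord).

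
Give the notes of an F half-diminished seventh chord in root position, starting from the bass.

F, Ab, Cb, Eb

F half-diminished seventh is F–Ab–Cb–Eb. Root position puts the root (F) in the bass, with the remaining tones above: F, Ab, Cb, Eb.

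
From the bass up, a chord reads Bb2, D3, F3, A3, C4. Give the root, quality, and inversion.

Bb major ninth, root position

Reducing to letter names: Bb, D, F, A, C. These stack in thirds as Bb–D–F–A–C — a Bb major ninth chord.
With the root (Bb) in the bass, the chord is in root position.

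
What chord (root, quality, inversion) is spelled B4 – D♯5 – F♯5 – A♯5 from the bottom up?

Reducing to letter names: B, D#, F#, A#. These stack in thirds as B–D#–F#–A# — a B major seventh chord.
B is the root of B major seventh; root in the bass means root position (figured bass 7).

B major seventh, root position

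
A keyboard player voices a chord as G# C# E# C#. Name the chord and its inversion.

C# major, second inversion

The distinct note names are G#, C#, E#. Stacked in thirds they read C#–E#–G#, which is a major triad on C#.
G# is the fifth of C# major; fifth in the bass means second inversion (figured bass 6/4).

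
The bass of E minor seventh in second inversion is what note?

B

E minor seventh is E–G–B–D. Second inversion places the fifth in the bass: B.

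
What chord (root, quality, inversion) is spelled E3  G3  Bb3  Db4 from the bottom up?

E diminished seventh, root position

The distinct note names are E, G, Bb, Db. Stacked in thirds they read E–G–Bb–Db, which is a diminished seventh chord on E.
E is the root of E diminished seventh; root in the bass means root position (figured bass 7).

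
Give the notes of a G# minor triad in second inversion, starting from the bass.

The chord tones are G#–B–D#. With the fifth (D#) lowest for second inversion: D#, G#, B.

D#, G#, B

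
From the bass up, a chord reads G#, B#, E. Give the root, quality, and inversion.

Reducing to letter names: G#, B#, E. These stack in thirds as E–G#–B# — an E augmented triad.
With the third (G#) in the bass, the chord is in first inversion (figured bass 6).

E augmented, first inversion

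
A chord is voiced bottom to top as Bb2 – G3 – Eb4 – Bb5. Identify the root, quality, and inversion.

Reducing to letter names: Bb, G, Eb. These stack in thirds as Eb–G–Bb — an Eb major triad.
The lowest note is Bb, the fifth of the chord, so this is second inversion (figured bass 6/4).

Eb major, second inversion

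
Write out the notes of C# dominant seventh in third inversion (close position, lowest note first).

B, C#, E#, G#

C# dominant seventh is C#–E#–G#–B. Third inversion puts the seventh (B) in the bass, with the remaining tones above: B, C#, E#, G#.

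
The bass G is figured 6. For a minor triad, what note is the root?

E

The figures 6 mean the third of the chord is in the bass. If G is the third of a minor triad, the root is E (chord tones E–G–B).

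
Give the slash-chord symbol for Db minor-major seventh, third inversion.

Third inversion of Db minor-major seventh has the seventh (C) in the bass. As a slash chord: Dbm(maj7)/C.

Dbm(maj7)/C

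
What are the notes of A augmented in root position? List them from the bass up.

A, C#, E#

The chord tones are A–C#–E#. With the root (A) lowest for root position: A, C#, E#.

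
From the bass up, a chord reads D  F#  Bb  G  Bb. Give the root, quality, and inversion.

G minor-major seventh, second inversion

The distinct note names are D, F#, Bb, G. Stacked in thirds they read G–Bb–D–F#, which is a minor-major seventh chord on G.
With the fifth (D) in the bass, the chord is in second inversion (figured bass 4/3).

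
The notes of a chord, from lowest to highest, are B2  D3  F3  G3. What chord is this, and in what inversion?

The pitch classes B, D, F, G arrange in thirds as G–B–D–F: a G dominant seventh chord.
The lowest note is B, the third of the chord, so this is first inversion (figured bass 6/5).

G dominant seventh, first inversion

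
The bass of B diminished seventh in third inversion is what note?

Ab

B diminished seventh is B–D–F–Ab. Third inversion places the seventh in the bass: Ab.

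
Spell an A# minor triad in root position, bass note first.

Spelling A# minor: A#–C#–E#. In root position the root is bass, giving A#, C#, E# from the bottom.

A#, C#, E#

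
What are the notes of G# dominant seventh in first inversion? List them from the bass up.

B#, D#, F#, G#

G# dominant seventh is G#–B#–D#–F#. First inversion puts the third (B#) in the bass, with the remaining tones above: B#, D#, F#, G#.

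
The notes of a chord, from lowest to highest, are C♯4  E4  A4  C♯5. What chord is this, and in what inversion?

Reducing to letter names: C#, E, A. These stack in thirds as A–C#–E — an A major triad.
With the third (C#) in the bass, the chord is in first inversion (figured bass 6).

A major, first inversion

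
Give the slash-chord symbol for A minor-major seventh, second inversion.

Am(maj7)/E

Second inversion of A minor-major seventh has the fifth (E) in the bass. As a slash chord: Am(maj7)/E.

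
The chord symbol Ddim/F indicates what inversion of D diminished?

first inversion

Ddim/F means D diminished with F in the bass. F is the third of D diminished (D–F–Ab), so this is first inversion.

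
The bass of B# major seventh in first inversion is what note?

D##

The third of B# major seventh (B#–D##–F##–A##) is D##; that is the bass in first inversion.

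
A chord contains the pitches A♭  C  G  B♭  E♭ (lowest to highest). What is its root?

Ab, C, G, Bb, Eb are the tones of an Ab major ninth chord (Ab–C–Eb–G–Bb), making Ab the root.

Ab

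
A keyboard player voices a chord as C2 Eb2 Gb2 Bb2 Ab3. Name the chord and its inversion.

Ab dominant ninth, first inversion

The pitch classes C, Eb, Gb, Bb, Ab arrange in thirds as Ab–C–Eb–Gb–Bb: an Ab dominant ninth chord.
The lowest note is C, the third of the chord, so this is first inversion.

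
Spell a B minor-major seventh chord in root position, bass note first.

B minor-major seventh is B–D–F#–A#. Root position puts the root (B) in the bass, with the remaining tones above: B, D, F#, A#.

B, D, F#, A#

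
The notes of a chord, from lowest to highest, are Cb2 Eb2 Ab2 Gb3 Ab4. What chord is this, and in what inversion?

Reducing to letter names: Cb, Eb, Ab, Gb. These stack in thirds as Ab–Cb–Eb–Gb — an Ab minor seventh chord.
The lowest note is Cb, the third of the chord, so this is first inversion (figured bass 6/5).

Ab minor seventh, first inversion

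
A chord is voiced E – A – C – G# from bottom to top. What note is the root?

E, A, C, G# are the tones of an A minor-major seventh chord (A–C–E–G#), making A the root.

A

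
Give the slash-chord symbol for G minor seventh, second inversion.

Second inversion of G minor seventh has the fifth (D) in the bass. As a slash chord: Gm7/D.

Gm7/D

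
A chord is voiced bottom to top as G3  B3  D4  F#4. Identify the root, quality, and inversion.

The distinct note names are G, B, D, F#. Stacked in thirds they read G–B–D–F#, which is a major seventh chord on G.
The lowest note is G, the root of the chord, so this is root position (figured bass 7).

G major seventh, root position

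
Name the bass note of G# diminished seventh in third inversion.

F

G# diminished seventh is G#–B–D–F. Third inversion places the seventh in the bass: F.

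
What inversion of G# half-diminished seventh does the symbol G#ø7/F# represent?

third inversion

G#ø7/F# means G# half-diminished seventh with F# in the bass. F# is the seventh of G# half-diminished seventh (G#–B–D–F#), so this is third inversion.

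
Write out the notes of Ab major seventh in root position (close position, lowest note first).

Ab, C, Eb, G

Spelling Ab major seventh: Ab–C–Eb–G. In root position the root is bass, giving Ab, C, Eb, G from the bottom.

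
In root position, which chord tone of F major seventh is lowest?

In root position the root is lowest. For F major seventh (F–A–C–E) that is F.

F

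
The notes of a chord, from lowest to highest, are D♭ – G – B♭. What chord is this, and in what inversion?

G diminished, second inversion

The pitch classes Db, G, Bb arrange in thirds as G–Bb–Db: a G diminished triad.
With the fifth (Db) in the bass, the chord is in second inversion (figured bass 6/4).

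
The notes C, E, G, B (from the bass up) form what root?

C, E, G, B are the tones of a C major seventh chord (C–E–G–B), making C the root.

C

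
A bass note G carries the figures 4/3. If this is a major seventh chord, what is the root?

The figures 4/3 mean the fifth of the chord is in the bass. If G is the fifth of a major seventh chord, the root is C (chord tones C–E–G–B).

C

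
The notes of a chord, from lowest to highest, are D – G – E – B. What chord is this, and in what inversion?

E minor seventh, third inversion

Reducing to letter names: D, G, E, B. These stack in thirds as E–G–B–D — an E minor seventh chord.
D is the seventh of E minor seventh; seventh in the bass means third inversion (figured bass 4/2).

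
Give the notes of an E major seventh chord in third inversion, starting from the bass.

D#, E, G#, B

Spelling E major seventh: E–G#–B–D#. In third inversion the seventh is bass, giving D#, E, G#, B from the bottom.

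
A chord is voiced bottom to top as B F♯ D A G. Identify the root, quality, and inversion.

G major ninth, first inversion

The pitch classes B, F#, D, A, G arrange in thirds as G–B–D–F#–A: a G major ninth chord.
B is the third of G major ninth; third in the bass means first inversion.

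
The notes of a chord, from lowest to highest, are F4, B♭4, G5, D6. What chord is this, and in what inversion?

The pitch classes F, Bb, G, D arrange in thirds as G–Bb–D–F: a G minor seventh chord.
The lowest note is F, the seventh of the chord, so this is third inversion (figured bass 4/2).

G minor seventh, third inversion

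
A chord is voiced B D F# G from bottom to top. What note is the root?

B, D, F#, G are the tones of a G major seventh chord (G–B–D–F#), making G the root.

G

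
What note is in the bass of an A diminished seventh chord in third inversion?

Gb

The seventh of A diminished seventh (A–C–Eb–Gb) is Gb; that is the bass in third inversion.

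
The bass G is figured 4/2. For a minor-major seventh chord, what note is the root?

Ab

The figures 4/2 mean the seventh of the chord is in the bass. If G is the seventh of a minor-major seventh chord, the root is Ab (chord tones Ab–Cb–Eb–G).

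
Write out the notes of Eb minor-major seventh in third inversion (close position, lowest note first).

Spelling Eb minor-major seventh: Eb–Gb–Bb–D. In third inversion the seventh is bass, giving D, Eb, Gb, Bb from the bottom.

D, Eb, Gb, Bb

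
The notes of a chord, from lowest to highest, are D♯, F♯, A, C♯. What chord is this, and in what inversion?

The distinct note names are D#, F#, A, C#. Stacked in thirds they read D#–F#–A–C#, which is a half-diminished seventh chord on D#.
D# is the root of D# half-diminished seventh; root in the bass means root position (figured bass 7).

D# half-diminished seventh, root position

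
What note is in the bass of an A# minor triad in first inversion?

C#

A# minor is A#–C#–E#. First inversion places the third in the bass: C#.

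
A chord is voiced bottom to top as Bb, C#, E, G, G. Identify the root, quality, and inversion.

C# diminished seventh, third inversion

The pitch classes Bb, C#, E, G arrange in thirds as C#–E–G–Bb: a C# diminished seventh chord.
The lowest note is Bb, the seventh of the chord, so this is third inversion (figured bass 4/2).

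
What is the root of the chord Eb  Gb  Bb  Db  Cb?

The distinct letter names are Eb, Gb, Bb, Db, Cb. Arranged as a stack of thirds they read Cb–Eb–Gb–Bb–Db, so Cb is the root (a Cb major ninth chord).

Cb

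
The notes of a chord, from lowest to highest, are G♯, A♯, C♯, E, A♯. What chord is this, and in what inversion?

The pitch classes G#, A#, C#, E arrange in thirds as A#–C#–E–G#: an A# half-diminished seventh chord.
G# is the seventh of A# half-diminished seventh; seventh in the bass means third inversion (figured bass 4/2).

A# half-diminished seventh, third inversion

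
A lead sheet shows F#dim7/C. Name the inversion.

second inversion

F#dim7/C means F# diminished seventh with C in the bass. C is the fifth of F# diminished seventh (F#–A–C–Eb), so this is second inversion.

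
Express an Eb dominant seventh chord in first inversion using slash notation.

Eb7/G

First inversion of Eb dominant seventh has the third (G) in the bass. As a slash chord: Eb7/G.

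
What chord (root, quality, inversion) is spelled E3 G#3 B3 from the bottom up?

The pitch classes E, G#, B arrange in thirds as E–G#–B: an E major triad.
The lowest note is E, the root of the chord, so this is root position (figured bass 5/3).

E major, root position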